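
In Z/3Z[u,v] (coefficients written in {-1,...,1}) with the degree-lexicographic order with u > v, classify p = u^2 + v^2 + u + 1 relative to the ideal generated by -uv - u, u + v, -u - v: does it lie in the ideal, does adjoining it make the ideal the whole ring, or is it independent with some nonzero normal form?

First compute the reduced Gröbner basis of I by Buchberger's algorithm.
f_1 = -uv - u, LT = uv.
f_2 = u + v, LT = u.
f_3 = -u - v, LT = u.

S(f_1,f_2): lcm = uv. S = -v^2 + u.
  leading term v^2: no divisor's leading term divides it; move -v^2 to the remainder.
  leading term u: subtract (1)·f_2 from u → -v
  leading term v: no divisor's leading term divides it; move -v to the remainder.
  remainder -v^2 - v ≠ 0; add h_4 = -v^2 - v to the basis.

The other S-polynomials (S(f_1,f_3), S(f_2,f_3), S(f_1,h_4), S(f_2,h_4), S(f_3,h_4)) all reduce to 0 modulo the current basis, so we have a Gröbner basis.
Inter-reduce: drop elements whose leading term is divisible by another's, tail-reduce, and make monic.
Reduced Gröbner basis: {v^2 + v, u + v}.
Label its elements g_1 = v^2 + v, g_2 = u + v.

Reduce p = u^2 + v^2 + u + 1 modulo G:
  leading term u^2: subtract (u)·g_2 from u^2 + v^2 + u + 1 → -uv + v^2 + u + 1
  leading term uv: subtract (-v)·g_2 from -uv + v^2 + u + 1 → -v^2 + u + 1
  leading term v^2: subtract (-1)·g_1 from -v^2 + u + 1 → u + v + 1
  leading term u: subtract (1)·g_2 from u + v + 1 → 1
  leading term 1: no divisor's leading term divides it; move 1 to the remainder.
  normal form = 1.
The normal form is nonzero, so p ∉ I. Since p minus its normal form lies in I, I + (p) = I + (r) where r = 1; decide whether this ideal is the whole ring.
Here r = 1 is a nonzero constant, hence a unit: 1 ∈ I + (p), the Gröbner basis of I + (p) is {1}, and the enlarged system has no common solution — adjoining p is inconsistent.

Adjoining u^2 + v^2 + u + 1 makes the ideal the whole ring: the system is inconsistent.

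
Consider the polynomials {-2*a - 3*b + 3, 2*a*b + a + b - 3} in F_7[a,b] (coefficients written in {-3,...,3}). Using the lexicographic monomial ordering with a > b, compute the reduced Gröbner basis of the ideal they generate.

f_1 = -2*a - 3*b + 3, LT = a.
f_2 = 2*a*b + a + b - 3, LT = a*b.

S(f_1,f_2): lcm = a*b. S = 3*a - 2*b**2 - 2*b - 2.
  leading term a: subtract (2)·f_1 from 3*a - 2*b**2 - 2*b - 2 → -2*b**2 - 3*b - 1
  leading term b**2: no divisor's leading term divides it; move -2*b**2 to the remainder.
  leading term b: no divisor's leading term divides it; move -3*b to the remainder.
  leading term 1: no divisor's leading term divides it; move -1 to the remainder.
  remainder -2*b**2 - 3*b - 1 ≠ 0; add g_3 = -2*b**2 - 3*b - 1 to the basis.

The other S-polynomials (S(f_1,g_3), S(f_2,g_3)) all reduce to 0 modulo the current basis, so we have a Gröbner basis.
Inter-reduce: drop elements whose leading term is divisible by another's, tail-reduce, and make monic.

G = {a - 2*b + 2, b**2 - 2*b - 3}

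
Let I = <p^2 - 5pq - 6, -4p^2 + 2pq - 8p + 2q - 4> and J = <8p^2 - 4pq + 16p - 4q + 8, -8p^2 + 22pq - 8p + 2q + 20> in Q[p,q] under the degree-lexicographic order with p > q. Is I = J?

Since reduced Gröbner bases are canonical representatives of ideals under a given ordering, it suffices to compute and compare them.
Buchberger on the first generating set:
f_1 = p^2 - 5pq - 6, LT = p^2.
f_2 = -4p^2 + 2pq - 8p + 2q - 4, LT = p^2.

S(f_1,f_2): lcm = p^2. S = -9/2pq - 2p + 1/2q - 7.
  leading term pq: no divisor's leading term divides it; move -9/2pq to the remainder.
  leading term p: no divisor's leading term divides it; move -2p to the remainder.
  leading term q: no divisor's leading term divides it; move 1/2q to the remainder.
  leading term 1: no divisor's leading term divides it; move -7 to the remainder.
  remainder -9/2pq - 2p + 1/2q - 7 ≠ 0; add g_3 = -9/2pq - 2p + 1/2q - 7 to the basis.

S(f_1,g_3): lcm = p^2q. S = -5pq^2 - 4/9p^2 + 1/9pq - 14/9p - 6q.
  leading term pq^2: subtract (10/9q)·g_3 from -5pq^2 - 4/9p^2 + 1/9pq - 14/9p - 6q → -4/9p^2 + 7/3pq - 5/9q^2 - 14/9p + 16/9q
  leading term p^2: subtract (-4/9)·f_1 from -4/9p^2 + 7/3pq - 5/9q^2 - 14/9p + 16/9q → 1/9pq - 5/9q^2 - 14/9p + 16/9q - 8/3
  leading term pq: subtract (-2/81)·g_3 from 1/9pq - 5/9q^2 - 14/9p + 16/9q - 8/3 → -5/9q^2 - 130/81p + 145/81q - 230/81
  leading term q^2: no divisor's leading term divides it; move -5/9q^2 to the remainder.
  leading term p: no divisor's leading term divides it; move -130/81p to the remainder.
  leading term q: no divisor's leading term divides it; move 145/81q to the remainder.
  leading term 1: no divisor's leading term divides it; move -230/81 to the remainder.
  remainder -5/9q^2 - 130/81p + 145/81q - 230/81 ≠ 0; add g_4 = -5/9q^2 - 130/81p + 145/81q - 230/81 to the basis.

S(f_2,g_3): lcm = p^2q. S = -1/2pq^2 - 4/9p^2 + 19/9pq - 1/2q^2 - 14/9p + q.
  leading term pq^2: subtract (1/9q)·g_3 from -1/2pq^2 - 4/9p^2 + 19/9pq - 1/2q^2 - 14/9p + q → -4/9p^2 + 7/3pq - 5/9q^2 - 14/9p + 16/9q
  leading term p^2: subtract (-4/9)·f_1 from -4/9p^2 + 7/3pq - 5/9q^2 - 14/9p + 16/9q → 1/9pq - 5/9q^2 - 14/9p + 16/9q - 8/3
  leading term pq: subtract (-2/81)·g_3 from 1/9pq - 5/9q^2 - 14/9p + 16/9q - 8/3 → -5/9q^2 - 130/81p + 145/81q - 230/81
  leading term q^2: subtract (1)·g_4 from -5/9q^2 - 130/81p + 145/81q - 230/81 → 0
  remainder 0.

S(f_1,g_4): leading monomials are coprime, so the S-polynomial reduces to 0 (Buchberger's first criterion).
S(f_2,g_4): leading monomials are coprime, so the S-polynomial reduces to 0 (Buchberger's first criterion).
S(g_3,g_4): lcm = pq^2. S = -26/9p^2 + 11/3pq - 1/9q^2 - 46/9p + 14/9q.
  leading term p^2: subtract (-26/9)·f_1 from -26/9p^2 + 11/3pq - 1/9q^2 - 46/9p + 14/9q → -97/9pq - 1/9q^2 - 46/9p + 14/9q - 52/3
  leading term pq: subtract (194/81)·g_3 from -97/9pq - 1/9q^2 - 46/9p + 14/9q - 52/3 → -1/9q^2 - 26/81p + 29/81q - 46/81
  leading term q^2: subtract (1/5)·g_4 from -1/9q^2 - 26/81p + 29/81q - 46/81 → 0
  remainder 0.

Every S-polynomial of the final basis reduces to 0, so we have a Gröbner basis.
Inter-reduce: drop elements whose leading term is divisible by another's, tail-reduce, and make monic.
Reduced Gröbner basis: {p^2 + 20/9p - 5/9q + 16/9, pq + 4/9p - 1/9q + 14/9, q^2 + 26/9p - 29/9q + 46/9}.

Buchberger on the second generating set:
h_1 = 8p^2 - 4pq + 16p - 4q + 8, LT = p^2.
h_2 = -8p^2 + 22pq - 8p + 2q + 20, LT = p^2.

S(h_1,h_2): lcm = p^2. S = 9/4pq + p - 1/4q + 7/2.
  leading term pq: no divisor's leading term divides it; move 9/4pq to the remainder.
  leading term p: no divisor's leading term divides it; move p to the remainder.
  leading term q: no divisor's leading term divides it; move -1/4q to the remainder.
  leading term 1: no divisor's leading term divides it; move 7/2 to the remainder.
  remainder 9/4pq + p - 1/4q + 7/2 ≠ 0; add k_3 = 9/4pq + p - 1/4q + 7/2 to the basis.

S(h_1,k_3): lcm = p^2q. S = -1/2pq^2 - 4/9p^2 + 19/9pq - 1/2q^2 - 14/9p + q.
  leading term pq^2: subtract (-2/9q)·k_3 from -1/2pq^2 - 4/9p^2 + 19/9pq - 1/2q^2 - 14/9p + q → -4/9p^2 + 7/3pq - 5/9q^2 - 14/9p + 16/9q
  leading term p^2: subtract (-1/18)·h_1 from -4/9p^2 + 7/3pq - 5/9q^2 - 14/9p + 16/9q → 19/9pq - 5/9q^2 - 2/3p + 14/9q + 4/9
  leading term pq: subtract (76/81)·k_3 from 19/9pq - 5/9q^2 - 2/3p + 14/9q + 4/9 → -5/9q^2 - 130/81p + 145/81q - 230/81
  leading term q^2: no divisor's leading term divides it; move -5/9q^2 to the remainder.
  leading term p: no divisor's leading term divides it; move -130/81p to the remainder.
  leading term q: no divisor's leading term divides it; move 145/81q to the remainder.
  leading term 1: no divisor's leading term divides it; move -230/81 to the remainder.
  remainder -5/9q^2 - 130/81p + 145/81q - 230/81 ≠ 0; add k_4 = -5/9q^2 - 130/81p + 145/81q - 230/81 to the basis.

S(h_2,k_3): lcm = p^2q. S = -11/4pq^2 - 4/9p^2 + 10/9pq - 1/4q^2 - 14/9p - 5/2q.
  leading term pq^2: subtract (-11/9q)·k_3 from -11/4pq^2 - 4/9p^2 + 10/9pq - 1/4q^2 - 14/9p - 5/2q → -4/9p^2 + 7/3pq - 5/9q^2 - 14/9p + 16/9q
  leading term p^2: subtract (-1/18)·h_1 from -4/9p^2 + 7/3pq - 5/9q^2 - 14/9p + 16/9q → 19/9pq - 5/9q^2 - 2/3p + 14/9q + 4/9
  leading term pq: subtract (76/81)·k_3 from 19/9pq - 5/9q^2 - 2/3p + 14/9q + 4/9 → -5/9q^2 - 130/81p + 145/81q - 230/81
  leading term q^2: subtract (1)·k_4 from -5/9q^2 - 130/81p + 145/81q - 230/81 → 0
  remainder 0.

S(h_1,k_4): leading monomials are coprime, so the S-polynomial reduces to 0 (Buchberger's first criterion).
S(h_2,k_4): leading monomials are coprime, so the S-polynomial reduces to 0 (Buchberger's first criterion).
S(k_3,k_4): lcm = pq^2. S = -26/9p^2 + 11/3pq - 1/9q^2 - 46/9p + 14/9q.
  leading term p^2: subtract (-13/36)·h_1 from -26/9p^2 + 11/3pq - 1/9q^2 - 46/9p + 14/9q → 20/9pq - 1/9q^2 + 2/3p + 1/9q + 26/9
  leading term pq: subtract (80/81)·k_3 from 20/9pq - 1/9q^2 + 2/3p + 1/9q + 26/9 → -1/9q^2 - 26/81p + 29/81q - 46/81
  leading term q^2: subtract (1/5)·k_4 from -1/9q^2 - 26/81p + 29/81q - 46/81 → 0
  remainder 0.

Every S-polynomial of the final basis reduces to 0, so we have a Gröbner basis.
Inter-reduce: drop elements whose leading term is divisible by another's, tail-reduce, and make monic.
Reduced Gröbner basis: {p^2 + 20/9p - 5/9q + 16/9, pq + 4/9p - 1/9q + 14/9, q^2 + 26/9p - 29/9q + 46/9}.

The two bases agree; hence the ideals are identical.

Yes, the ideals are equal.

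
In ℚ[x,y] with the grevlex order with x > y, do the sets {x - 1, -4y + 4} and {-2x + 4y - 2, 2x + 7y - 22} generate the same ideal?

Equality of ideals is decidable: compute both reduced Gröbner bases (unique for the ordering) and check whether they agree.
Buchberger on the first generating set:
f_1 = x - 1, LT = x.
f_2 = -4y + 4, LT = y.

The S-polynomials (S(f_1,f_2)) all reduce to 0 modulo the current basis, so we have a Gröbner basis.
Inter-reduce: drop elements whose leading term is divisible by another's, tail-reduce, and make monic.
Reduced Gröbner basis: {x - 1, y - 1}.

Buchberger on the second generating set:
h_1 = -2x + 4y - 2, LT = x.
h_2 = 2x + 7y - 22, LT = x.

S(h_1,h_2): lcm = x. S = -11/2y + 12.
  leading term y: no divisor's leading term divides it; move -11/2y to the remainder.
  leading term 1: no divisor's leading term divides it; move 12 to the remainder.
  remainder -11/2y + 12 ≠ 0; add k_3 = -11/2y + 12 to the basis.

The other S-polynomials (S(h_1,k_3), S(h_2,k_3)) all reduce to 0 modulo the current basis, so we have a Gröbner basis.
Inter-reduce: drop elements whose leading term is divisible by another's, tail-reduce, and make monic.
Reduced Gröbner basis: {x - 37/11, y - 24/11}.

The bases are distinct; the ideals are different.

No, the ideals differ.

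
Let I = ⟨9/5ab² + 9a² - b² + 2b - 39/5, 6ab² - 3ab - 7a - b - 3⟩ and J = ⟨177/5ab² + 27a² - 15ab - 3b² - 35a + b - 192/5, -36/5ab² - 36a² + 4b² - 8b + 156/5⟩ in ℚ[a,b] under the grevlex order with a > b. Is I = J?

Yes, the ideals are equal.

Equality of ideals is decidable: compute both reduced Gröbner bases (unique for the ordering) and check whether they agree.
Buchberger on the first generating set:
f_1 = 9/5ab² + 9a² - b² + 2b - 39/5, LT = ab².
f_2 = 6ab² - 3ab - 7a - b - 3, LT = ab².

S(f_1,f_2): lcm = ab². S = 5a² + ½ab - 5/9b² + 7/6a + 23/18b - 23/6.
  leading term a²: no divisor's leading term divides it; move 5a² to the remainder.
  leading term ab: no divisor's leading term divides it; move ½ab to the remainder.
  leading term b²: no divisor's leading term divides it; move -5/9b² to the remainder.
  leading term a: no divisor's leading term divides it; move 7/6a to the remainder.
  leading term b: no divisor's leading term divides it; move 23/18b to the remainder.
  leading term 1: no divisor's leading term divides it; move -23/6 to the remainder.
  remainder 5a² + ½ab - 5/9b² + 7/6a + 23/18b - 23/6 ≠ 0; add g_3 = 5a² + ½ab - 5/9b² + 7/6a + 23/18b - 23/6 to the basis.

S(f_1,g_3): lcm = a²b². S = -1/10ab³ + 1/9b⁴ + 5a³ - 71/90ab² - 23/90b³ + 10/9ab + 23/30b² - 13/3a.
  leading term ab³: subtract (-1/18b)·f_1 from -1/10ab³ + 1/9b⁴ + 5a³ - 71/90ab² - 23/90b³ + 10/9ab + 23/30b² - 13/3a → 1/9b⁴ + 5a³ + ½a²b - 71/90ab² - 14/45b³ + 10/9ab + 79/90b² - 13/3a - 13/30b
  leading term b⁴: no divisor's leading term divides it; move 1/9b⁴ to the remainder.
  leading term a³: subtract (a)·g_3 from 5a³ + ½a²b - 71/90ab² - 14/45b³ + 10/9ab + 79/90b² - 13/3a - 13/30b → -7/30ab² - 14/45b³ - 7/6a² - ⅙ab + 79/90b² - ½a - 13/30b
  leading term ab²: subtract (-7/54)·f_1 from -7/30ab² - 14/45b³ - 7/6a² - ⅙ab + 79/90b² - ½a - 13/30b → -14/45b³ - ⅙ab + 101/135b² - ½a - 47/270b - 91/90
  leading term b³: no divisor's leading term divides it; move -14/45b³ to the remainder.
  leading term ab: no divisor's leading term divides it; move -⅙ab to the remainder.
  leading term b²: no divisor's leading term divides it; move 101/135b² to the remainder.
  leading term a: no divisor's leading term divides it; move -½a to the remainder.
  leading term b: no divisor's leading term divides it; move -47/270b to the remainder.
  leading term 1: no divisor's leading term divides it; move -91/90 to the remainder.
  remainder 1/9b⁴ - 14/45b³ - ⅙ab + 101/135b² - ½a - 47/270b - 91/90 ≠ 0; add g_4 = 1/9b⁴ - 14/45b³ - ⅙ab + 101/135b² - ½a - 47/270b - 91/90 to the basis.

The other S-polynomials (S(f_2,g_3), S(f_1,g_4), S(f_2,g_4), S(g_3,g_4)) all reduce to 0 modulo the current basis, so we have a Gröbner basis.
Inter-reduce: drop elements whose leading term is divisible by another's, tail-reduce, and make monic.
Reduced Gröbner basis: {b⁴ - 14/5b³ - 3/2ab + 101/15b² - 9/2a - 47/30b - 91/10, ab² - ½ab - 7/6a - ⅙b - ½, a² + 1/10ab - 1/9b² + 7/30a + 23/90b - 23/30}.

Buchberger on the second generating set:
h_1 = 177/5ab² + 27a² - 15ab - 3b² - 35a + b - 192/5, LT = ab².
h_2 = -36/5ab² - 36a² + 4b² - 8b + 156/5, LT = ab².

S(h_1,h_2): lcm = ab². S = -250/59a² - 25/59ab + 250/531b² - 175/177a - 575/531b + 575/177.
  leading term a²: no divisor's leading term divides it; move -250/59a² to the remainder.
  leading term ab: no divisor's leading term divides it; move -25/59ab to the remainder.
  leading term b²: no divisor's leading term divides it; move 250/531b² to the remainder.
  leading term a: no divisor's leading term divides it; move -175/177a to the remainder.
  leading term b: no divisor's leading term divides it; move -575/531b to the remainder.
  leading term 1: no divisor's leading term divides it; move 575/177 to the remainder.
  remainder -250/59a² - 25/59ab + 250/531b² - 175/177a - 575/531b + 575/177 ≠ 0; add k_3 = -250/59a² - 25/59ab + 250/531b² - 175/177a - 575/531b + 575/177 to the basis.

S(h_1,k_3): lcm = a²b². S = -1/10ab³ + 1/9b⁴ + 45/59a³ - 25/59a²b - 563/1770ab² - 23/90b³ - 175/177a² + 5/177ab + 23/30b² - 64/59a.
  leading term ab³: subtract (-1/354b)·h_1 from -1/10ab³ + 1/9b⁴ + 45/59a³ - 25/59a²b - 563/1770ab² - 23/90b³ - 175/177a² + 5/177ab + 23/30b² - 64/59a → 1/9b⁴ + 45/59a³ - 41/118a²b - 319/885ab² - 701/2655b³ - 175/177a² - 25/354ab + 227/295b² - 64/59a - 32/295b
  leading term b⁴: no divisor's leading term divides it; move 1/9b⁴ to the remainder.
  leading term a³: subtract (-9/50a)·k_3 from 45/59a³ - 41/118a²b - 319/885ab² - 701/2655b³ - 175/177a² - 25/354ab + 227/295b² - 64/59a - 32/295b → -25/59a²b - 244/885ab² - 701/2655b³ - 7/6a² - 47/177ab + 227/295b² - ½a - 32/295b
  leading term a²b: subtract (1/10b)·k_3 from -25/59a²b - 244/885ab² - 701/2655b³ - 7/6a² - 47/177ab + 227/295b² - ½a - 32/295b → -7/30ab² - 14/45b³ - 7/6a² - ⅙ab + 79/90b² - ½a - 13/30b
  leading term ab²: subtract (-7/1062)·h_1 from -7/30ab² - 14/45b³ - 7/6a² - ⅙ab + 79/90b² - ½a - 13/30b → -14/45b³ - 175/177a² - 47/177ab + 2278/2655b² - 388/531a - 1133/2655b - 224/885
  leading term b³: no divisor's leading term divides it; move -14/45b³ to the remainder.
  leading term a²: subtract (7/30)·k_3 from -175/177a² - 47/177ab + 2278/2655b² - 388/531a - 1133/2655b - 224/885 → -⅙ab + 101/135b² - ½a - 47/270b - 91/90
  leading term ab: no divisor's leading term divides it; move -⅙ab to the remainder.
  leading term b²: no divisor's leading term divides it; move 101/135b² to the remainder.
  leading term a: no divisor's leading term divides it; move -½a to the remainder.
  leading term b: no divisor's leading term divides it; move -47/270b to the remainder.
  leading term 1: no divisor's leading term divides it; move -91/90 to the remainder.
  remainder 1/9b⁴ - 14/45b³ - ⅙ab + 101/135b² - ½a - 47/270b - 91/90 ≠ 0; add k_4 = 1/9b⁴ - 14/45b³ - ⅙ab + 101/135b² - ½a - 47/270b - 91/90 to the basis.

The other S-polynomials (S(h_2,k_3), S(h_1,k_4), S(h_2,k_4), S(k_3,k_4)) all reduce to 0 modulo the current basis, so we have a Gröbner basis.
Inter-reduce: drop elements whose leading term is divisible by another's, tail-reduce, and make monic.
Reduced Gröbner basis: {b⁴ - 14/5b³ - 3/2ab + 101/15b² - 9/2a - 47/30b - 91/10, ab² - ½ab - 7/6a - ⅙b - ½, a² + 1/10ab - 1/9b² + 7/30a + 23/90b - 23/30}.

Same reduced basis, so the two generating sets span the same ideal.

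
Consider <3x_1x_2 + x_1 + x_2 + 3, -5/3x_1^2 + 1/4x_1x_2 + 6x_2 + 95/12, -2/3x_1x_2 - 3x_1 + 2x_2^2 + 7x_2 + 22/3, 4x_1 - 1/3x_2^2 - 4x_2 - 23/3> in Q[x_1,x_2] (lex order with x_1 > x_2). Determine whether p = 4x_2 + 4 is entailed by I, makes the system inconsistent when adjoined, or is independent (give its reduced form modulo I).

First compute the reduced Gröbner basis of I by Buchberger's algorithm.
f_1 = 3x_1x_2 + x_1 + x_2 + 3, LT = x_1x_2.
f_2 = -5/3x_1^2 + 1/4x_1x_2 + 6x_2 + 95/12, LT = x_1^2.
f_3 = -2/3x_1x_2 - 3x_1 + 2x_2^2 + 7x_2 + 22/3, LT = x_1x_2.
f_4 = 4x_1 - 1/3x_2^2 - 4x_2 - 23/3, LT = x_1.

S(f_1,f_2): lcm = x_1^2x_2. S = 1/3x_1^2 + 3/20x_1x_2^2 + 1/3x_1x_2 + x_1 + 18/5x_2^2 + 19/4x_2.
  reduce S modulo (f_1, f_2, f_3, f_4):
  remainder 1957/540x_2^2 + 296/45x_2 + 319/108 ≠ 0; add h_5 = 1957/540x_2^2 + 296/45x_2 + 319/108 to the basis.

S(f_1,f_3): lcm = x_1x_2. S = -25/6x_1 + 3x_2^2 + 65/6x_2 + 12.
  reduce S modulo (f_1, f_2, f_3, f_4, h_5):
  remainder 3624/1957x_2 + 3624/1957 ≠ 0; add h_6 = 3624/1957x_2 + 3624/1957 to the basis.

The other S-polynomials (S(f_1,f_4), S(f_2,f_3), S(f_2,f_4), S(f_3,f_4), S(f_1,h_5), S(f_2,h_5), S(f_3,h_5), S(f_4,h_5), S(f_1,h_6), S(f_2,h_6), S(f_3,h_6), S(f_4,h_6), S(h_5,h_6)) all reduce to 0 modulo the current basis, so we have a Gröbner basis.
Inter-reduce: drop elements whose leading term is divisible by another's, tail-reduce, and make monic.
Reduced Gröbner basis: {x_1 - 1, x_2 + 1}.
Label its elements g_1 = x_1 - 1, g_2 = x_2 + 1.

Reduce p = 4x_2 + 4 modulo G:
  leading term x_2: subtract (4)·g_2 from 4x_2 + 4 → 0
  normal form = 0.
Since the normal form is 0, p ∈ I.

4x_2 + 4 lies in I (it reduces to 0).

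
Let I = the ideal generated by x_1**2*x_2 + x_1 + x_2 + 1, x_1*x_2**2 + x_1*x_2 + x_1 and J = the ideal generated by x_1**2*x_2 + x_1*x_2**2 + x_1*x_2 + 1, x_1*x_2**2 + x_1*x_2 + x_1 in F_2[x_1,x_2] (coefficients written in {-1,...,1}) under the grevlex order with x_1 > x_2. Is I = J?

Two ideals are equal iff their reduced Gröbner bases coincide (the reduced basis is unique for a fixed ordering).
Buchberger on the first generating set:
f_1 = x_1**2*x_2 + x_1 + x_2 + 1, LT = x_1**2*x_2.
f_2 = x_1*x_2**2 + x_1*x_2 + x_1, LT = x_1*x_2**2.

S(f_1,f_2): lcm = x_1**2*x_2**2. S = x_1**2*x_2 + x_1**2 + x_1*x_2 + x_2**2 + x_2.
  leading term x_1**2*x_2: subtract (1)·f_1 from x_1**2*x_2 + x_1**2 + x_1*x_2 + x_2**2 + x_2 → x_1**2 + x_1*x_2 + x_2**2 + x_1 + 1
  leading term x_1**2: no divisor's leading term divides it; move x_1**2 to the remainder.
  leading term x_1*x_2: no divisor's leading term divides it; move x_1*x_2 to the remainder.
  leading term x_2**2: no divisor's leading term divides it; move x_2**2 to the remainder.
  leading term x_1: no divisor's leading term divides it; move x_1 to the remainder.
  leading term 1: no divisor's leading term divides it; move 1 to the remainder.
  remainder x_1**2 + x_1*x_2 + x_2**2 + x_1 + 1 ≠ 0; add g_3 = x_1**2 + x_1*x_2 + x_2**2 + x_1 + 1 to the basis.

S(f_1,g_3): lcm = x_1**2*x_2. S = x_1*x_2**2 + x_2**3 + x_1*x_2 + x_1 + 1.
  leading term x_1*x_2**2: subtract (1)·f_2 from x_1*x_2**2 + x_2**3 + x_1*x_2 + x_1 + 1 → x_2**3 + 1
  leading term x_2**3: no divisor's leading term divides it; move x_2**3 to the remainder.
  leading term 1: no divisor's leading term divides it; move 1 to the remainder.
  remainder x_2**3 + 1 ≠ 0; add g_4 = x_2**3 + 1 to the basis.

S(f_2,g_3): lcm = x_1**2*x_2**2. S = x_1*x_2**3 + x_2**4 + x_1**2*x_2 + x_1*x_2**2 + x_1**2 + x_2**2.
  leading term x_1*x_2**3: subtract (x_2)·f_2 from x_1*x_2**3 + x_2**4 + x_1**2*x_2 + x_1*x_2**2 + x_1**2 + x_2**2 → x_2**4 + x_1**2*x_2 + x_1**2 + x_1*x_2 + x_2**2
  leading term x_2**4: subtract (x_2)·g_4 from x_2**4 + x_1**2*x_2 + x_1**2 + x_1*x_2 + x_2**2 → x_1**2*x_2 + x_1**2 + x_1*x_2 + x_2**2 + x_2
  leading term x_1**2*x_2: subtract (1)·f_1 from x_1**2*x_2 + x_1**2 + x_1*x_2 + x_2**2 + x_2 → x_1**2 + x_1*x_2 + x_2**2 + x_1 + 1
  leading term x_1**2: subtract (1)·g_3 from x_1**2 + x_1*x_2 + x_2**2 + x_1 + 1 → 0
  remainder 0.

S(f_1,g_4): lcm = x_1**2*x_2**3. S = x_1*x_2**2 + x_2**3 + x_1**2 + x_2**2.
  leading term x_1*x_2**2: subtract (1)·f_2 from x_1*x_2**2 + x_2**3 + x_1**2 + x_2**2 → x_2**3 + x_1**2 + x_1*x_2 + x_2**2 + x_1
  leading term x_2**3: subtract (1)·g_4 from x_2**3 + x_1**2 + x_1*x_2 + x_2**2 + x_1 → x_1**2 + x_1*x_2 + x_2**2 + x_1 + 1
  leading term x_1**2: subtract (1)·g_3 from x_1**2 + x_1*x_2 + x_2**2 + x_1 + 1 → 0
  remainder 0.

S(f_2,g_4): lcm = x_1*x_2**3. S = x_1*x_2**2 + x_1*x_2 + x_1.
  leading term x_1*x_2**2: subtract (1)·f_2 from x_1*x_2**2 + x_1*x_2 + x_1 → 0
  remainder 0.

S(g_3,g_4): leading monomials are coprime, so the S-polynomial reduces to 0 (Buchberger's first criterion).
Every S-polynomial of the final basis reduces to 0, so we have a Gröbner basis.
Inter-reduce: drop elements whose leading term is divisible by another's, tail-reduce, and make monic.
Reduced Gröbner basis: {x_1*x_2**2 + x_1*x_2 + x_1, x_2**3 + 1, x_1**2 + x_1*x_2 + x_2**2 + x_1 + 1}.

Buchberger on the second generating set:
h_1 = x_1**2*x_2 + x_1*x_2**2 + x_1*x_2 + 1, LT = x_1**2*x_2.
h_2 = x_1*x_2**2 + x_1*x_2 + x_1, LT = x_1*x_2**2.

S(h_1,h_2): lcm = x_1**2*x_2**2. S = x_1*x_2**3 + x_1**2*x_2 + x_1*x_2**2 + x_1**2 + x_2.
  leading term x_1*x_2**3: subtract (x_2)·h_2 from x_1*x_2**3 + x_1**2*x_2 + x_1*x_2**2 + x_1**2 + x_2 → x_1**2*x_2 + x_1**2 + x_1*x_2 + x_2
  leading term x_1**2*x_2: subtract (1)·h_1 from x_1**2*x_2 + x_1**2 + x_1*x_2 + x_2 → x_1*x_2**2 + x_1**2 + x_2 + 1
  leading term x_1*x_2**2: subtract (1)·h_2 from x_1*x_2**2 + x_1**2 + x_2 + 1 → x_1**2 + x_1*x_2 + x_1 + x_2 + 1
  leading term x_1**2: no divisor's leading term divides it; move x_1**2 to the remainder.
  leading term x_1*x_2: no divisor's leading term divides it; move x_1*x_2 to the remainder.
  leading term x_1: no divisor's leading term divides it; move x_1 to the remainder.
  leading term x_2: no divisor's leading term divides it; move x_2 to the remainder.
  leading term 1: no divisor's leading term divides it; move 1 to the remainder.
  remainder x_1**2 + x_1*x_2 + x_1 + x_2 + 1 ≠ 0; add k_3 = x_1**2 + x_1*x_2 + x_1 + x_2 + 1 to the basis.

S(h_1,k_3): lcm = x_1**2*x_2. S = x_2**2 + x_2 + 1.
  leading term x_2**2: no divisor's leading term divides it; move x_2**2 to the remainder.
  leading term x_2: no divisor's leading term divides it; move x_2 to the remainder.
  leading term 1: no divisor's leading term divides it; move 1 to the remainder.
  remainder x_2**2 + x_2 + 1 ≠ 0; add k_4 = x_2**2 + x_2 + 1 to the basis.

S(h_2,k_3): lcm = x_1**2*x_2**2. S = x_1*x_2**3 + x_1**2*x_2 + x_1*x_2**2 + x_2**3 + x_1**2 + x_2**2.
  leading term x_1*x_2**3: subtract (x_2)·h_2 from x_1*x_2**3 + x_1**2*x_2 + x_1*x_2**2 + x_2**3 + x_1**2 + x_2**2 → x_1**2*x_2 + x_2**3 + x_1**2 + x_1*x_2 + x_2**2
  leading term x_1**2*x_2: subtract (1)·h_1 from x_1**2*x_2 + x_2**3 + x_1**2 + x_1*x_2 + x_2**2 → x_1*x_2**2 + x_2**3 + x_1**2 + x_2**2 + 1
  leading term x_1*x_2**2: subtract (1)·h_2 from x_1*x_2**2 + x_2**3 + x_1**2 + x_2**2 + 1 → x_2**3 + x_1**2 + x_1*x_2 + x_2**2 + x_1 + 1
  leading term x_2**3: subtract (x_2)·k_4 from x_2**3 + x_1**2 + x_1*x_2 + x_2**2 + x_1 + 1 → x_1**2 + x_1*x_2 + x_1 + x_2 + 1
  leading term x_1**2: subtract (1)·k_3 from x_1**2 + x_1*x_2 + x_1 + x_2 + 1 → 0
  remainder 0.

S(h_1,k_4): lcm = x_1**2*x_2**2. S = x_1*x_2**3 + x_1**2*x_2 + x_1*x_2**2 + x_1**2 + x_2.
  leading term x_1*x_2**3: subtract (x_2)·h_2 from x_1*x_2**3 + x_1**2*x_2 + x_1*x_2**2 + x_1**2 + x_2 → x_1**2*x_2 + x_1**2 + x_1*x_2 + x_2
  leading term x_1**2*x_2: subtract (1)·h_1 from x_1**2*x_2 + x_1**2 + x_1*x_2 + x_2 → x_1*x_2**2 + x_1**2 + x_2 + 1
  leading term x_1*x_2**2: subtract (1)·h_2 from x_1*x_2**2 + x_1**2 + x_2 + 1 → x_1**2 + x_1*x_2 + x_1 + x_2 + 1
  leading term x_1**2: subtract (1)·k_3 from x_1**2 + x_1*x_2 + x_1 + x_2 + 1 → 0
  remainder 0.

S(h_2,k_4): lcm = x_1*x_2**2. S = 0.
  remainder 0.

S(k_3,k_4): leading monomials are coprime, so the S-polynomial reduces to 0 (Buchberger's first criterion).
Every S-polynomial of the final basis reduces to 0, so we have a Gröbner basis.
Inter-reduce: drop elements whose leading term is divisible by another's, tail-reduce, and make monic.
Reduced Gröbner basis: {x_1**2 + x_1*x_2 + x_1 + x_2 + 1, x_2**2 + x_2 + 1}.

Since the reduced bases disagree, the two ideals are not the same.
The choice of monomial ordering does not affect the verdict — as long as both bases are computed under the same ordering, their equality decides ideal equality.

No, the ideals differ.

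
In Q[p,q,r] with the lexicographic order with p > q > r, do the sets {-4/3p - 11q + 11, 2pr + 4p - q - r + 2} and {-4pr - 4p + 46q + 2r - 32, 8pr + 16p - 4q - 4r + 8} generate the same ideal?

Equality of ideals is decidable: compute both reduced Gröbner bases (unique for the ordering) and check whether they agree.
Buchberger on the first generating set:
f_1 = -4/3p - 11q + 11, LT = p.
f_2 = 2pr + 4p - q - r + 2, LT = pr.

S(f_1,f_2): lcm = pr. S = -2p + 33/4qr + 1/2q - 31/4r - 1.
  reduce S modulo (f_1, f_2):
  remainder 33/4qr + 17q - 31/4r - 35/2 ≠ 0; add g_3 = 33/4qr + 17q - 31/4r - 35/2 to the basis.

The other S-polynomials (S(f_1,g_3), S(f_2,g_3)) all reduce to 0 modulo the current basis, so we have a Gröbner basis.
Inter-reduce: drop elements whose leading term is divisible by another's, tail-reduce, and make monic.
Reduced Gröbner basis: {p + 33/4q - 33/4, qr + 68/33q - 31/33r - 70/33}.

Buchberger on the second generating set:
h_1 = -4pr - 4p + 46q + 2r - 32, LT = pr.
h_2 = 8pr + 16p - 4q - 4r + 8, LT = pr.

S(h_1,h_2): lcm = pr. S = -p - 11q + 7.
  reduce S modulo (h_1, h_2):
  remainder -p - 11q + 7 ≠ 0; add k_3 = -p - 11q + 7 to the basis.

S(h_1,k_3): lcm = pr. S = p - 11qr - 23/2q + 13/2r + 8.
  reduce S modulo (h_1, h_2, k_3):
  remainder -11qr - 45/2q + 13/2r + 15 ≠ 0; add k_4 = -11qr - 45/2q + 13/2r + 15 to the basis.

The other S-polynomials (S(h_2,k_3), S(h_1,k_4), S(h_2,k_4), S(k_3,k_4)) all reduce to 0 modulo the current basis, so we have a Gröbner basis.
Inter-reduce: drop elements whose leading term is divisible by another's, tail-reduce, and make monic.
Reduced Gröbner basis: {p + 11q - 7, qr + 45/22q - 13/22r - 15/11}.

These differ, so the ideals are not equal.
The same test decides containment: I ⊆ J iff every generator of I reduces to 0 modulo a Gröbner basis of J.

No, the ideals differ.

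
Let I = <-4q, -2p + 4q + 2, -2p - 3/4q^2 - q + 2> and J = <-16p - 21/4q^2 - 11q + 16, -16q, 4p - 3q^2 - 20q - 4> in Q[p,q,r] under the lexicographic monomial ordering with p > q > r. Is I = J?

Two ideals are equal iff their reduced Gröbner bases coincide (the reduced basis is unique for a fixed ordering).
Buchberger on the first generating set:
f_1 = -4q, LT = q.
f_2 = -2p + 4q + 2, LT = p.
f_3 = -2p - 3/4q^2 - q + 2, LT = p.

The S-polynomials (S(f_1,f_2), S(f_1,f_3), S(f_2,f_3)) all reduce to 0 modulo the current basis, so we have a Gröbner basis.
Inter-reduce: drop elements whose leading term is divisible by another's, tail-reduce, and make monic.
Reduced Gröbner basis: {p - 1, q}.

Buchberger on the second generating set:
h_1 = -16p - 21/4q^2 - 11q + 16, LT = p.
h_2 = -16q, LT = q.
h_3 = 4p - 3q^2 - 20q - 4, LT = p.

The S-polynomials (S(h_1,h_2), S(h_1,h_3), S(h_2,h_3)) all reduce to 0 modulo the current basis, so we have a Gröbner basis.
Inter-reduce: drop elements whose leading term is divisible by another's, tail-reduce, and make monic.
Reduced Gröbner basis: {p - 1, q}.

The two bases agree; hence the ideals are identical.
The same test decides containment: I ⊆ J iff every generator of I reduces to 0 modulo a Gröbner basis of J.

Yes, the ideals are equal.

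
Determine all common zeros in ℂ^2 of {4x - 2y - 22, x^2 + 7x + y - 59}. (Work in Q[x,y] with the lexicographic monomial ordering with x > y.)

Compute a lex Gröbner basis by Buchberger's algorithm.
f_1 = 4x - 2y - 22, LT = x.
f_2 = x^2 + 7x + y - 59, LT = x^2.

S(f_1,f_2): lcm = x^2. S = -1/2xy - 25/2x - y + 59.
  reduce S modulo (f_1, f_2):
  remainder -1/4y^2 - 10y - 39/4 ≠ 0; add h_3 = -1/4y^2 - 10y - 39/4 to the basis.

The other S-polynomials (S(f_1,h_3), S(f_2,h_3)) all reduce to 0 modulo the current basis, so we have a Gröbner basis.
Inter-reduce: drop elements whose leading term is divisible by another's, tail-reduce, and make monic.
Reduced Gröbner basis: {x - 1/2y - 11/2, y^2 + 40y + 39}.

From the last basis element, y^2 + 40y + 39 = 0, so y takes values in {-39, -1}. Each choice, substituted upward through the basis, yields the corresponding point(s) of the solution set.
  y = -39: the earlier basis element becomes x + 14 = 0, giving x = -14 — point (-14, -39).
  y = -1: the earlier basis element becomes x - 5 = 0, giving x = 5 — point (5, -1).

{(-14, -39), (5, -1)}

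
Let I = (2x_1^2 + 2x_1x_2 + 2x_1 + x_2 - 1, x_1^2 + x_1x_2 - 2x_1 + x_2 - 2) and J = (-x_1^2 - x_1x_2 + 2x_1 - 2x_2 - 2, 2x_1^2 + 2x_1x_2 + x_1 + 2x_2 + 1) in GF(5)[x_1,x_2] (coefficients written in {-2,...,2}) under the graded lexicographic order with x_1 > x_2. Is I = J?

Since reduced Gröbner bases are canonical representatives of ideals under a given ordering, it suffices to compute and compare them.
Buchberger on the first generating set:
f_1 = 2x_1^2 + 2x_1x_2 + 2x_1 + x_2 - 1, LT = x_1^2.
f_2 = x_1^2 + x_1x_2 - 2x_1 + x_2 - 2, LT = x_1^2.

S(f_1,f_2): lcm = x_1^2. S = -2x_1 + 2x_2 - 1.
  leading term x_1: no divisor's leading term divides it; move -2x_1 to the remainder.
  leading term x_2: no divisor's leading term divides it; move 2x_2 to the remainder.
  leading term 1: no divisor's leading term divides it; move -1 to the remainder.
  remainder -2x_1 + 2x_2 - 1 ≠ 0; add g_3 = -2x_1 + 2x_2 - 1 to the basis.

S(f_1,g_3): lcm = x_1^2. S = 2x_1x_2 - 2x_1 - 2x_2 + 2.
  leading term x_1x_2: subtract (-x_2)·g_3 from 2x_1x_2 - 2x_1 - 2x_2 + 2 → 2x_2^2 - 2x_1 + 2x_2 + 2
  leading term x_2^2: no divisor's leading term divides it; move 2x_2^2 to the remainder.
  leading term x_1: subtract (1)·g_3 from -2x_1 + 2x_2 + 2 → -2
  leading term 1: no divisor's leading term divides it; move -2 to the remainder.
  remainder 2x_2^2 - 2 ≠ 0; add g_4 = 2x_2^2 - 2 to the basis.

The other S-polynomials (S(f_2,g_3), S(f_1,g_4), S(f_2,g_4), S(g_3,g_4)) all reduce to 0 modulo the current basis, so we have a Gröbner basis.
Inter-reduce: drop elements whose leading term is divisible by another's, tail-reduce, and make monic.
Reduced Gröbner basis: {x_2^2 - 1, x_1 - x_2 - 2}.

Buchberger on the second generating set:
h_1 = -x_1^2 - x_1x_2 + 2x_1 - 2x_2 - 2, LT = x_1^2.
h_2 = 2x_1^2 + 2x_1x_2 + x_1 + 2x_2 + 1, LT = x_1^2.

S(h_1,h_2): lcm = x_1^2. S = x_2 - 1.
  leading term x_2: no divisor's leading term divides it; move x_2 to the remainder.
  leading term 1: no divisor's leading term divides it; move -1 to the remainder.
  remainder x_2 - 1 ≠ 0; add k_3 = x_2 - 1 to the basis.

The other S-polynomials (S(h_1,k_3), S(h_2,k_3)) all reduce to 0 modulo the current basis, so we have a Gröbner basis.
Inter-reduce: drop elements whose leading term is divisible by another's, tail-reduce, and make monic.
Reduced Gröbner basis: {x_1^2 - x_1 - 1, x_2 - 1}.

Since the reduced bases disagree, the two ideals are not the same.

No, the ideals differ.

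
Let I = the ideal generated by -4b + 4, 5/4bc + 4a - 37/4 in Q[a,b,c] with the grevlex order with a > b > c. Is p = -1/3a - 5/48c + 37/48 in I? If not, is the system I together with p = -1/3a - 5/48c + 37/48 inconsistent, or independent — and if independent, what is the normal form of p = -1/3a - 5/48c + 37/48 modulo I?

-1/3a - 5/48c + 37/48 lies in I (it reduces to 0).

First compute the reduced Gröbner basis of I by Buchberger's algorithm.
f_1 = -4b + 4, LT = b.
f_2 = 5/4bc + 4a - 37/4, LT = bc.

S(f_1,f_2): lcm = bc. S = -16/5a - c + 37/5.
  leading term a: no divisor's leading term divides it; move -16/5a to the remainder.
  leading term c: no divisor's leading term divides it; move -c to the remainder.
  leading term 1: no divisor's leading term divides it; move 37/5 to the remainder.
  remainder -16/5a - c + 37/5 ≠ 0; add h_3 = -16/5a - c + 37/5 to the basis.

The other S-polynomials (S(f_1,h_3), S(f_2,h_3)) all reduce to 0 modulo the current basis, so we have a Gröbner basis.
Inter-reduce: drop elements whose leading term is divisible by another's, tail-reduce, and make monic.
Reduced Gröbner basis: {a + 5/16c - 37/16, b - 1}.
Label its elements g_1 = a + 5/16c - 37/16, g_2 = b - 1.

Reduce p = -1/3a - 5/48c + 37/48 modulo G:
  leading term a: subtract (-1/3)·g_1 from -1/3a - 5/48c + 37/48 → 0
  normal form = 0.
Since the normal form is 0, p ∈ I.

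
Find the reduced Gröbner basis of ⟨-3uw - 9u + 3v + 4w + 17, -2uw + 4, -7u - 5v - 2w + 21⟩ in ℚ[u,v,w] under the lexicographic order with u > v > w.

G = {u - 7/33w - 59/33, v + 23/33w - 56/33, w² + 59/7w - 66/7}

f_1 = -3uw - 9u + 3v + 4w + 17, LT = uw.
f_2 = -2uw + 4, LT = uw.
f_3 = -7u - 5v - 2w + 21, LT = u.

S(f_1,f_2): lcm = uw. S = 3u - v - 4/3w - 11/3.
  leading term u: subtract (-3/7)·f_3 from 3u - v - 4/3w - 11/3 → -22/7v - 46/21w + 16/3
  leading term v: no divisor's leading term divides it; move -22/7v to the remainder.
  leading term w: no divisor's leading term divides it; move -46/21w to the remainder.
  leading term 1: no divisor's leading term divides it; move 16/3 to the remainder.
  remainder -22/7v - 46/21w + 16/3 ≠ 0; add g_4 = -22/7v - 46/21w + 16/3 to the basis.

S(f_1,f_3): lcm = uw. S = 3u - 5/7vw - v - 2/7w² + 5/3w - 17/3.
  leading term u: subtract (-3/7)·f_3 from 3u - 5/7vw - v - 2/7w² + 5/3w - 17/3 → -5/7vw - 22/7v - 2/7w² + 17/21w + 10/3
  leading term vw: subtract (5/22w)·g_4 from -5/7vw - 22/7v - 2/7w² + 17/21w + 10/3 → -22/7v + 7/33w² - 31/77w + 10/3
  leading term v: subtract (1)·g_4 from -22/7v + 7/33w² - 31/77w + 10/3 → 7/33w² + 59/33w - 2
  leading term w²: no divisor's leading term divides it; move 7/33w² to the remainder.
  leading term w: no divisor's leading term divides it; move 59/33w to the remainder.
  leading term 1: no divisor's leading term divides it; move -2 to the remainder.
  remainder 7/33w² + 59/33w - 2 ≠ 0; add g_5 = 7/33w² + 59/33w - 2 to the basis.

The other S-polynomials (S(f_2,f_3), S(f_1,g_4), S(f_2,g_4), S(f_3,g_4), S(f_1,g_5), S(f_2,g_5), S(f_3,g_5), S(g_4,g_5)) all reduce to 0 modulo the current basis, so we have a Gröbner basis.
Inter-reduce: drop elements whose leading term is divisible by another's, tail-reduce, and make monic.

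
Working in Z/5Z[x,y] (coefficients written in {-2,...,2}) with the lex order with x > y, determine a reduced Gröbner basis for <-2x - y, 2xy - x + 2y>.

f_1 = -2x - y, LT = x.
f_2 = 2xy - x + 2y, LT = xy.

S(f_1,f_2): lcm = xy. S = -2x - 2y^{2} - y.
  leading term x: subtract (1)·f_1 from -2x - 2y^{2} - y → -2y^{2}
  leading term y^{2}: no divisor's leading term divides it; move -2y^{2} to the remainder.
  remainder -2y^{2} ≠ 0; add g_3 = -2y^{2} to the basis.

The other S-polynomials (S(f_1,g_3), S(f_2,g_3)) all reduce to 0 modulo the current basis, so we have a Gröbner basis.
Inter-reduce: drop elements whose leading term is divisible by another's, tail-reduce, and make monic.

G = {x - 2y, y^{2}}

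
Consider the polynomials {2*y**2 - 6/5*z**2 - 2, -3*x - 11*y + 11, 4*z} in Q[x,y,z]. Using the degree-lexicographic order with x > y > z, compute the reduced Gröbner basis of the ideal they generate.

f_1 = 2*y**2 - 6/5*z**2 - 2, LT = y**2.
f_2 = -3*x - 11*y + 11, LT = x.
f_3 = 4*z, LT = z.

The S-polynomials (S(f_1,f_2), S(f_1,f_3), S(f_2,f_3)) all reduce to 0 modulo the current basis, so we have a Gröbner basis.

G = {y**2 - 1, x + 11/3*y - 11/3, z}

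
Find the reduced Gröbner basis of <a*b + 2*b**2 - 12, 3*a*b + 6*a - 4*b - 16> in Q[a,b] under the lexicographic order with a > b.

f_1 = a*b + 2*b**2 - 12, LT = a*b.
f_2 = 3*a*b + 6*a - 4*b - 16, LT = a*b.

S(f_1,f_2): lcm = a*b. S = -2*a + 2*b**2 + 4/3*b - 20/3.
  leading term a: no divisor's leading term divides it; move -2*a to the remainder.
  leading term b**2: no divisor's leading term divides it; move 2*b**2 to the remainder.
  leading term b: no divisor's leading term divides it; move 4/3*b to the remainder.
  leading term 1: no divisor's leading term divides it; move -20/3 to the remainder.
  remainder -2*a + 2*b**2 + 4/3*b - 20/3 ≠ 0; add g_3 = -2*a + 2*b**2 + 4/3*b - 20/3 to the basis.

S(f_1,g_3): lcm = a*b. S = b**3 + 8/3*b**2 - 10/3*b - 12.
  leading term b**3: no divisor's leading term divides it; move b**3 to the remainder.
  leading term b**2: no divisor's leading term divides it; move 8/3*b**2 to the remainder.
  leading term b: no divisor's leading term divides it; move -10/3*b to the remainder.
  leading term 1: no divisor's leading term divides it; move -12 to the remainder.
  remainder b**3 + 8/3*b**2 - 10/3*b - 12 ≠ 0; add g_4 = b**3 + 8/3*b**2 - 10/3*b - 12 to the basis.

The other S-polynomials (S(f_2,g_3), S(f_1,g_4), S(f_2,g_4), S(g_3,g_4)) all reduce to 0 modulo the current basis, so we have a Gröbner basis.
Inter-reduce: drop elements whose leading term is divisible by another's, tail-reduce, and make monic.

G = {a - b**2 - 2/3*b + 10/3, b**3 + 8/3*b**2 - 10/3*b - 12}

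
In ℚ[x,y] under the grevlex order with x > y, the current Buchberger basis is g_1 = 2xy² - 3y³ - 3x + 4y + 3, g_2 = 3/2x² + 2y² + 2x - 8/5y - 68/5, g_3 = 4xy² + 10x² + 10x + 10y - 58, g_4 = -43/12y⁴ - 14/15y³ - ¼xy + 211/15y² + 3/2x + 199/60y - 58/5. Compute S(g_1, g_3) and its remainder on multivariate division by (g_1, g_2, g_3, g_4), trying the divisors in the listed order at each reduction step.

lcm(LM(g_1), LM(g_3)) = xy².
S = (lcm/LT(g_1))·g_1 − (lcm/LT(g_3))·g_3 = -3/2y³ - 5/2x² - 4x - ½y + 16.
Reduce S modulo (g_1, g_2, g_3, g_4) in that order:
  leading term y³: no divisor's leading term divides it; move -3/2y³ to the remainder.
  leading term x²: subtract (-5/3)·g_2 from -5/2x² - 4x - ½y + 16 → 10/3y² - ⅔x - 19/6y - 20/3
  leading term y²: no divisor's leading term divides it; move 10/3y² to the remainder.
  leading term x: no divisor's leading term divides it; move -⅔x to the remainder.
  leading term y: no divisor's leading term divides it; move -19/6y to the remainder.
  leading term 1: no divisor's leading term divides it; move -20/3 to the remainder.
The remainder -3/2y³ + 10/3y² - ⅔x - 19/6y - 20/3 is nonzero, so it would be added as the next basis element.

S(g_1, g_3) = -3/2y³ - 5/2x² - 4x - ½y + 16; remainder on division = -3/2y³ + 10/3y² - ⅔x - 19/6y - 20/3.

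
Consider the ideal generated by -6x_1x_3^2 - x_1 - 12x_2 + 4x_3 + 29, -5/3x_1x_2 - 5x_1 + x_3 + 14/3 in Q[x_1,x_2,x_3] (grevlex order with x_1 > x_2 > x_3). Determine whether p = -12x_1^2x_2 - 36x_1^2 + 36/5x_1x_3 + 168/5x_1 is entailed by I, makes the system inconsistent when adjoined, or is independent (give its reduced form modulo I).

First compute the reduced Gröbner basis of I by Buchberger's algorithm.
f_1 = -6x_1x_3^2 - x_1 - 12x_2 + 4x_3 + 29, LT = x_1x_3^2.
f_2 = -5/3x_1x_2 - 5x_1 + x_3 + 14/3, LT = x_1x_2.

S(f_1,f_2): lcm = x_1x_2x_3^2. S = -3x_1x_3^2 + 3/5x_3^3 + 1/6x_1x_2 + 2x_2^2 - 2/3x_2x_3 + 14/5x_3^2 - 29/6x_2.
  reduce S modulo (f_1, f_2):
  remainder 3/5x_3^3 + 2x_2^2 - 2/3x_2x_3 + 14/5x_3^2 + 7/6x_2 - 19/10x_3 - 421/30 ≠ 0; add h_3 = 3/5x_3^3 + 2x_2^2 - 2/3x_2x_3 + 14/5x_3^2 + 7/6x_2 - 19/10x_3 - 421/30 to the basis.

The other S-polynomials (S(f_1,h_3), S(f_2,h_3)) all reduce to 0 modulo the current basis, so we have a Gröbner basis.
Inter-reduce: drop elements whose leading term is divisible by another's, tail-reduce, and make monic.
Reduced Gröbner basis: {x_1x_3^2 + 1/6x_1 + 2x_2 - 2/3x_3 - 29/6, x_3^3 + 10/3x_2^2 - 10/9x_2x_3 + 14/3x_3^2 + 35/18x_2 - 19/6x_3 - 421/18, x_1x_2 + 3x_1 - 3/5x_3 - 14/5}.
Label its elements g_1 = x_1x_3^2 + 1/6x_1 + 2x_2 - 2/3x_3 - 29/6, g_2 = x_3^3 + 10/3x_2^2 - 10/9x_2x_3 + 14/3x_3^2 + 35/18x_2 - 19/6x_3 - 421/18, g_3 = x_1x_2 + 3x_1 - 3/5x_3 - 14/5.

Reduce p = -12x_1^2x_2 - 36x_1^2 + 36/5x_1x_3 + 168/5x_1 modulo G:
  leading term x_1^2x_2: subtract (-12x_1)·g_3 from -12x_1^2x_2 - 36x_1^2 + 36/5x_1x_3 + 168/5x_1 → 0
  normal form = 0.
Since the normal form is 0, p ∈ I.

The remainder on division by a Gröbner basis is unique — it is the normal form.

-12x_1^2x_2 - 36x_1^2 + 36/5x_1x_3 + 168/5x_1 lies in I (it reduces to 0).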